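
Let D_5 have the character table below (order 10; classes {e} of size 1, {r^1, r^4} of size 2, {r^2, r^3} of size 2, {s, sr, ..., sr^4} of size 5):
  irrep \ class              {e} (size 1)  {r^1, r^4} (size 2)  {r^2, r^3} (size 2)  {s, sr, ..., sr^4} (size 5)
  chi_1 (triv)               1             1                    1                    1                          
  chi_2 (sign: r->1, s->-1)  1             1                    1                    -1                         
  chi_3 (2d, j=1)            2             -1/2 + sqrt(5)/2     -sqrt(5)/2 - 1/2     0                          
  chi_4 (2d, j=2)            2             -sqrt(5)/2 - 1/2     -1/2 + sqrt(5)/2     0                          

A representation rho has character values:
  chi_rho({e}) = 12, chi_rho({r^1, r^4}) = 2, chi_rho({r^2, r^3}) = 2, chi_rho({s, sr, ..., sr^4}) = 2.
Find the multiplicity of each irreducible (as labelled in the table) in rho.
Multiplicities: chi_1: 3, chi_2: 1, chi_3: 2, chi_4: 2.

Proof sketch: Use <chi_rho, chi> = (1/|G|) sum_C |C| * chi_rho(C) * conj(chi(C)) with |G| = 10 for each irreducible chi in the table:
  <chi_rho, chi_1> = (1/10)[1*(12)*conj(1) + 2*(2)*conj(1) + 2*(2)*conj(1) + 5*(2)*conj(1)]
      = (1/10)[(12) + (4) + (4) + (10)] = 30/10 = 3
  <chi_rho, chi_2> = (1/10)[1*(12)*conj(1) + 2*(2)*conj(1) + 2*(2)*conj(1) + 5*(2)*conj(-1)]
      = (1/10)[(12) + (4) + (4) + (-10)] = 10/10 = 1
  <chi_rho, chi_3> = (1/10)[1*(12)*conj(2) + 2*(2)*conj(-1/2 + sqrt(5)/2) + 2*(2)*conj(-sqrt(5)/2 - 1/2) + 5*(2)*conj(0)]
      = (1/10)[(24) + (-2 + 2*sqrt(5)) + (-2*sqrt(5) - 2) + (0)] = 20/10 = 2
  <chi_rho, chi_4> = (1/10)[1*(12)*conj(2) + 2*(2)*conj(-sqrt(5)/2 - 1/2) + 2*(2)*conj(-1/2 + sqrt(5)/2) + 5*(2)*conj(0)]
      = (1/10)[(24) + (-2*sqrt(5) - 2) + (-2 + 2*sqrt(5)) + (0)] = 20/10 = 2
Dimension check: dim(rho) = sum (mult * dim) = 3*1 + 1*1 + 2*2 + 2*2 = 12 = chi_rho(e) = 12.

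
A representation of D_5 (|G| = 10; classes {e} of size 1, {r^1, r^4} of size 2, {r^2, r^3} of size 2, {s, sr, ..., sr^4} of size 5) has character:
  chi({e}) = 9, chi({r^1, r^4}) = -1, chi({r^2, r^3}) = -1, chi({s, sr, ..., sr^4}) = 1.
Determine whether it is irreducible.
Not irreducible (reducible): <chi, chi> = 9 > 1.

Why: <chi, chi> = (1/|G|) sum_C |C| * |chi(C)|^2 = (1/10)[1*|9|^2 + 2*|-1|^2 + 2*|-1|^2 + 5*|1|^2]
  = (1/10)[(81) + (2) + (2) + (5)] = 90/10 = 9.
A character is irreducible iff <chi, chi> = 1, so this representation is reducible.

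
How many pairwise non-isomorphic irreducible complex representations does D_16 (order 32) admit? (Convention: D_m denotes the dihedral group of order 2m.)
11

Explanation: The number of irreducible complex representations of a finite group equals its number of conjugacy classes. D_16 has 11 conjugacy classes (n/2 + 3 for n even), so D_16 (order 32) has exactly 11 irreducible complex representations.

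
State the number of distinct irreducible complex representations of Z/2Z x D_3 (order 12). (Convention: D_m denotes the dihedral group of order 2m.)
6

Reasoning: The number of irreducible complex representations of a finite group equals its number of conjugacy classes. For a direct product, #classes(G x H) = #classes(G) * #classes(H). Z/2Z has 2 classes (abelian), D_3 has 3 classes, so 2 * 3 = 6, so Z/2Z x D_3 (order 12) has exactly 6 irreducible complex representations.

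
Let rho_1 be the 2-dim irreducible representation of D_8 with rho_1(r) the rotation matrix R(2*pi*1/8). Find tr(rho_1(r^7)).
chi_{rho_1}(r^7) = 2*cos(2*pi*1*7/8) = sqrt(2)

Derivation: rho_1(r^7) is rotation by angle 2*pi*1*7/8, whose trace is 2*cos(2*pi*1*7/8) = sqrt(2).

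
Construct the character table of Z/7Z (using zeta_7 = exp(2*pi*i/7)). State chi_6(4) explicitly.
Character table of Z/7Z (irreps indexed chi_0,...,chi_6 with chi_k(m) = zeta_7^(k*m), zeta_7 = exp(2*pi*i/7)):
  irrep \ class  {0} (size 1)  {1} (size 1)    {2} (size 1)    {3} (size 1)    {4} (size 1)    {5} (size 1)    {6} (size 1)  
  chi_0          1             1               1               1               1               1               1             
  chi_1          1             exp(2*I*pi/7)   exp(4*I*pi/7)   exp(6*I*pi/7)   exp(-6*I*pi/7)  exp(-4*I*pi/7)  exp(-2*I*pi/7)
  chi_2          1             exp(4*I*pi/7)   exp(-6*I*pi/7)  exp(-2*I*pi/7)  exp(2*I*pi/7)   exp(6*I*pi/7)   exp(-4*I*pi/7)
  chi_3          1             exp(6*I*pi/7)   exp(-2*I*pi/7)  exp(4*I*pi/7)   exp(-4*I*pi/7)  exp(2*I*pi/7)   exp(-6*I*pi/7)
  chi_4          1             exp(-6*I*pi/7)  exp(2*I*pi/7)   exp(-4*I*pi/7)  exp(4*I*pi/7)   exp(-2*I*pi/7)  exp(6*I*pi/7) 
  chi_5          1             exp(-4*I*pi/7)  exp(6*I*pi/7)   exp(2*I*pi/7)   exp(-2*I*pi/7)  exp(-6*I*pi/7)  exp(4*I*pi/7) 
  chi_6          1             exp(-2*I*pi/7)  exp(-4*I*pi/7)  exp(-6*I*pi/7)  exp(6*I*pi/7)   exp(4*I*pi/7)   exp(2*I*pi/7) 

Spot check: chi_6(4) = zeta_7^(6*4) = zeta_7^24 = exp(6*I*pi/7).

Why: Z/7Z is abelian, so all 7 irreducible complex representations are 1-dimensional. They are given by chi_k(m) = zeta_7^(k*m) for k = 0,...,6. Row orthogonality: sum_m chi_k(m) conj(chi_l(m)) = 7 * [k = l].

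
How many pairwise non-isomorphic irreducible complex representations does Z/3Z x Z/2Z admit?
6

Solution. The number of irreducible complex representations of a finite group equals its number of conjugacy classes. Z/3Z x Z/2Z is abelian of order 6, so every element is its own conjugacy class: 6 classes, so Z/3Z x Z/2Z (order 6) has exactly 6 irreducible complex representations.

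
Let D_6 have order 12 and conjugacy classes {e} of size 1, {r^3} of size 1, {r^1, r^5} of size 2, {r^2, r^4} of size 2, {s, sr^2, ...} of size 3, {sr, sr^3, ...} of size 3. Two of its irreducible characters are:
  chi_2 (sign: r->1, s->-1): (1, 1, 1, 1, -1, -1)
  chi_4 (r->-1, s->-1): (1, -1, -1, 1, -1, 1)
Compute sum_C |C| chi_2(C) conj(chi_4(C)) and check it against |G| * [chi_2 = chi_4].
Sum = 0; so <chi_2, chi_4> = 0 (distinct irreducibles are orthogonal).

Argument: Compute term by term over conjugacy classes (|C| * chi_2(C) * conj(chi_4(C))):
  1*(1)*conj(1) + 1*(1)*conj(-1) + 2*(1)*conj(-1) + 2*(1)*conj(1) + 3*(-1)*conj(-1) + 3*(-1)*conj(1)
  = (1) + (-1) + (-2) + (2) + (3) + (-3)
  = 0.
Dividing by |G| = 12 gives 0/12 = 0, matching the row-orthogonality relation <chi_2, chi_4> = [chi_2 = chi_4].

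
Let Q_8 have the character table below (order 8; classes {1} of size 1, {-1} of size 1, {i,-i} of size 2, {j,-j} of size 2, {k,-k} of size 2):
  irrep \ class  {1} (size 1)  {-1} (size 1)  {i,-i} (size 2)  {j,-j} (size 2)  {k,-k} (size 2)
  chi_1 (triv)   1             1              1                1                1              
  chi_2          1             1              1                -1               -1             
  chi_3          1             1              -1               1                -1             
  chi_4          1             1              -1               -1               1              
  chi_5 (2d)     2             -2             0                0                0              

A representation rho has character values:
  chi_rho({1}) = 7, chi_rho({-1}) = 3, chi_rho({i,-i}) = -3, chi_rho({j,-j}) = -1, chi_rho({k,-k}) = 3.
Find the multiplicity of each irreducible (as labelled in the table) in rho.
Multiplicities: chi_1: 1, chi_2: 0, chi_3: 1, chi_4: 3, chi_5: 1.

Argument: Use <chi_rho, chi> = (1/|G|) sum_C |C| * chi_rho(C) * conj(chi(C)) with |G| = 8 for each irreducible chi in the table:
  <chi_rho, chi_1> = (1/8)[1*(7)*conj(1) + 1*(3)*conj(1) + 2*(-3)*conj(1) + 2*(-1)*conj(1) + 2*(3)*conj(1)]
      = (1/8)[(7) + (3) + (-6) + (-2) + (6)] = 8/8 = 1
  <chi_rho, chi_2> = (1/8)[1*(7)*conj(1) + 1*(3)*conj(1) + 2*(-3)*conj(1) + 2*(-1)*conj(-1) + 2*(3)*conj(-1)]
      = (1/8)[(7) + (3) + (-6) + (2) + (-6)] = 0/8 = 0
  <chi_rho, chi_3> = (1/8)[1*(7)*conj(1) + 1*(3)*conj(1) + 2*(-3)*conj(-1) + 2*(-1)*conj(1) + 2*(3)*conj(-1)]
      = (1/8)[(7) + (3) + (6) + (-2) + (-6)] = 8/8 = 1
  <chi_rho, chi_4> = (1/8)[1*(7)*conj(1) + 1*(3)*conj(1) + 2*(-3)*conj(-1) + 2*(-1)*conj(-1) + 2*(3)*conj(1)]
      = (1/8)[(7) + (3) + (6) + (2) + (6)] = 24/8 = 3
  <chi_rho, chi_5> = (1/8)[1*(7)*conj(2) + 1*(3)*conj(-2) + 2*(-3)*conj(0) + 2*(-1)*conj(0) + 2*(3)*conj(0)]
      = (1/8)[(14) + (-6) + (0) + (0) + (0)] = 8/8 = 1
Dimension check: dim(rho) = sum (mult * dim) = 1*1 + 0*1 + 1*1 + 3*1 + 1*2 = 7 = chi_rho(e) = 7.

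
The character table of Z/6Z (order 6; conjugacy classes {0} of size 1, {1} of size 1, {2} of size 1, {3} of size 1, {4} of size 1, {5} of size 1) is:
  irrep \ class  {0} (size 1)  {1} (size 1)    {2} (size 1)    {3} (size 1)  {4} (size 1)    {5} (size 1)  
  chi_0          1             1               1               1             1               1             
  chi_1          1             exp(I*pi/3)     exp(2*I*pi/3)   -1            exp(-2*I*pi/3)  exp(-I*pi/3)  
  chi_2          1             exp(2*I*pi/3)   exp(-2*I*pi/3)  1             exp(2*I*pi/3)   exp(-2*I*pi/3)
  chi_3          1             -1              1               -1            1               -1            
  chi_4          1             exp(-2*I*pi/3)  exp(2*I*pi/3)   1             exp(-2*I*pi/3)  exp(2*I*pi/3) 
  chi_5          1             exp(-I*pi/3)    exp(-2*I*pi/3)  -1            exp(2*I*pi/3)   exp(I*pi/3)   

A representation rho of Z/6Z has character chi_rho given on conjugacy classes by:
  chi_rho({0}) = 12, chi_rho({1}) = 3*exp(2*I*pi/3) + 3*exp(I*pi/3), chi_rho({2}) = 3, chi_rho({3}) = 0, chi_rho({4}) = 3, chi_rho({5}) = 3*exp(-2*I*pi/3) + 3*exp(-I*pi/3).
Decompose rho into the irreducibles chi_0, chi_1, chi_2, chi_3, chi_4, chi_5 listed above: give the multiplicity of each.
Multiplicities: chi_0: 3, chi_1: 3, chi_2: 3, chi_3: 3, chi_4: 0, chi_5: 0.

Solution. Use <chi_rho, chi> = (1/|G|) sum_C |C| * chi_rho(C) * conj(chi(C)) with |G| = 6 for each irreducible chi in the table:
  <chi_rho, chi_0> = (1/6)[1*(12)*conj(1) + 1*(3*exp(2*I*pi/3) + 3*exp(I*pi/3))*conj(1) + 1*(3)*conj(1) + 1*(0)*conj(1) + 1*(3)*conj(1) + 1*(3*exp(-2*I*pi/3) + 3*exp(-I*pi/3))*conj(1)]
      = (1/6)[(12) + (3*exp(2*I*pi/3) + 3*exp(I*pi/3)) + (3) + (0) + (3) + (3*exp(-2*I*pi/3) + 3*exp(-I*pi/3))] = 18/6 = 3
  <chi_rho, chi_1> = (1/6)[1*(12)*conj(1) + 1*(3*exp(2*I*pi/3) + 3*exp(I*pi/3))*conj(exp(I*pi/3)) + 1*(3)*conj(exp(2*I*pi/3)) + 1*(0)*conj(-1) + 1*(3)*conj(exp(-2*I*pi/3)) + 1*(3*exp(-2*I*pi/3) + 3*exp(-I*pi/3))*conj(exp(-I*pi/3))]
      = (1/6)[(12) + (3 + 3*exp(I*pi/3)) + (3 + 6*exp(-2*I*pi/3) + 3*exp(2*I*pi/3)) + (0) + (3 + 3*exp(-2*I*pi/3) + 6*exp(2*I*pi/3)) + (3 + 3*exp(-I*pi/3))] = 18/6 = 3
  <chi_rho, chi_2> = (1/6)[1*(12)*conj(1) + 1*(3*exp(2*I*pi/3) + 3*exp(I*pi/3))*conj(exp(2*I*pi/3)) + 1*(3)*conj(exp(-2*I*pi/3)) + 1*(0)*conj(1) + 1*(3)*conj(exp(2*I*pi/3)) + 1*(3*exp(-2*I*pi/3) + 3*exp(-I*pi/3))*conj(exp(-2*I*pi/3))]
      = (1/6)[(12) + (3 + 3*exp(-I*pi/3)) + (3 + 3*exp(-2*I*pi/3) + 6*exp(2*I*pi/3)) + (0) + (3 + 6*exp(-2*I*pi/3) + 3*exp(2*I*pi/3)) + (3 + 3*exp(I*pi/3))] = 18/6 = 3
  <chi_rho, chi_3> = (1/6)[1*(12)*conj(1) + 1*(3*exp(2*I*pi/3) + 3*exp(I*pi/3))*conj(-1) + 1*(3)*conj(1) + 1*(0)*conj(-1) + 1*(3)*conj(1) + 1*(3*exp(-2*I*pi/3) + 3*exp(-I*pi/3))*conj(-1)]
      = (1/6)[(12) + (-3*exp(I*pi/3) - 3*exp(2*I*pi/3)) + (3) + (0) + (3) + (-3*exp(-I*pi/3) - 3*exp(-2*I*pi/3))] = 18/6 = 3
  <chi_rho, chi_4> = (1/6)[1*(12)*conj(1) + 1*(3*exp(2*I*pi/3) + 3*exp(I*pi/3))*conj(exp(-2*I*pi/3)) + 1*(3)*conj(exp(2*I*pi/3)) + 1*(0)*conj(1) + 1*(3)*conj(exp(-2*I*pi/3)) + 1*(3*exp(-2*I*pi/3) + 3*exp(-I*pi/3))*conj(exp(2*I*pi/3))]
      = (1/6)[(12) + (-3 + 3*exp(-2*I*pi/3)) + (3 + 6*exp(-2*I*pi/3) + 3*exp(2*I*pi/3)) + (0) + (3 + 3*exp(-2*I*pi/3) + 6*exp(2*I*pi/3)) + (-3 + 3*exp(2*I*pi/3))] = 0/6 = 0
  <chi_rho, chi_5> = (1/6)[1*(12)*conj(1) + 1*(3*exp(2*I*pi/3) + 3*exp(I*pi/3))*conj(exp(-I*pi/3)) + 1*(3)*conj(exp(-2*I*pi/3)) + 1*(0)*conj(-1) + 1*(3)*conj(exp(2*I*pi/3)) + 1*(3*exp(-2*I*pi/3) + 3*exp(-I*pi/3))*conj(exp(I*pi/3))]
      = (1/6)[(12) + (-3 + 3*exp(2*I*pi/3)) + (3 + 3*exp(-2*I*pi/3) + 6*exp(2*I*pi/3)) + (0) + (3 + 6*exp(-2*I*pi/3) + 3*exp(2*I*pi/3)) + (-3 + 3*exp(-2*I*pi/3))] = 0/6 = 0
(Exp terms are combined using exp(i*s)*conj(exp(i*t)) = exp(i*(s-t)), and sums of them are collapsed using the identity that for every m > 1 the m distinct m-th roots of unity sum to 0, e.g. 1 + exp(2*I*pi/3) + exp(-2*I*pi/3) = 0.)
Dimension check: dim(rho) = sum (mult * dim) = 3*1 + 3*1 + 3*1 + 3*1 + 0*1 + 0*1 = 12 = chi_rho(e) = 12.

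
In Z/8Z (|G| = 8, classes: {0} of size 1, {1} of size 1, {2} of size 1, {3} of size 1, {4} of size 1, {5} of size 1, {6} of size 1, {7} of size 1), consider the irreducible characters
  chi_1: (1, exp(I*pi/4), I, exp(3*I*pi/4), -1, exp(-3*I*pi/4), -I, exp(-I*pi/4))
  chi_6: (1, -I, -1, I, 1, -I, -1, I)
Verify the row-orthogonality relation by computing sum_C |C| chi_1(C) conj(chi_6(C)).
Sum = 0; so <chi_1, chi_6> = 0 (distinct irreducibles are orthogonal).

Reasoning: Compute term by term over conjugacy classes (|C| * chi_1(C) * conj(chi_6(C))):
  1*(1)*conj(1) + 1*(exp(I*pi/4))*conj(-I) + 1*(I)*conj(-1) + 1*(exp(3*I*pi/4))*conj(I) + 1*(-1)*conj(1) + 1*(exp(-3*I*pi/4))*conj(-I) + 1*(-I)*conj(-1) + 1*(exp(-I*pi/4))*conj(I)
  = (1) + (exp(3*I*pi/4)) + (-I) + (-exp(-3*I*pi/4)) + (-1) + (exp(-I*pi/4)) + (I) + (-exp(I*pi/4))
  = 0.
(Exp terms are combined using exp(i*s)*conj(exp(i*t)) = exp(i*(s-t)), and sums of them are collapsed using the identity that for every m > 1 the m distinct m-th roots of unity sum to 0, e.g. 1 + exp(2*I*pi/3) + exp(-2*I*pi/3) = 0.)
Dividing by |G| = 8 gives 0/8 = 0, matching the row-orthogonality relation <chi_1, chi_6> = [chi_1 = chi_6].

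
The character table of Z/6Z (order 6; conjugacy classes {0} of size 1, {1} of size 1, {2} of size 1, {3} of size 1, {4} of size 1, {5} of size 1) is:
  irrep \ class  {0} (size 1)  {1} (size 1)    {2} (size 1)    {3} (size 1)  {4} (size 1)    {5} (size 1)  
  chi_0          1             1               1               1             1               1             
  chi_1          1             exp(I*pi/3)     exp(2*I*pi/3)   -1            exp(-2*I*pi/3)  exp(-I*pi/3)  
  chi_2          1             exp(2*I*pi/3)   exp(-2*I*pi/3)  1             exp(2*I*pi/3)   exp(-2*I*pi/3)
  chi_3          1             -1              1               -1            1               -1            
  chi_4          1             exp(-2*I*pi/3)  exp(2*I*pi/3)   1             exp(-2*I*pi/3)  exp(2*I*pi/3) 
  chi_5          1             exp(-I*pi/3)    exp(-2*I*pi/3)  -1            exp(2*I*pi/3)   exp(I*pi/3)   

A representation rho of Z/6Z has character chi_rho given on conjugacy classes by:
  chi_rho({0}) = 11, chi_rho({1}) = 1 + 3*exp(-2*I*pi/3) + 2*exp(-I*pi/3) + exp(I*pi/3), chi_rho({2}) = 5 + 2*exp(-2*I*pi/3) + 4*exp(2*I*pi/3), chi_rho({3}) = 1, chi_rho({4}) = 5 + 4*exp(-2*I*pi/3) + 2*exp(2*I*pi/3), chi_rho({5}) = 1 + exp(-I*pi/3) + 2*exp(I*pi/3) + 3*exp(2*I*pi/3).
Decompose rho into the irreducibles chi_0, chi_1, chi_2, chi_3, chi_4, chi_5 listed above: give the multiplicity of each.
Multiplicities: chi_0: 3, chi_1: 1, chi_2: 0, chi_3: 2, chi_4: 3, chi_5: 2.

Proof sketch: Use <chi_rho, chi> = (1/|G|) sum_C |C| * chi_rho(C) * conj(chi(C)) with |G| = 6 for each irreducible chi in the table:
  <chi_rho, chi_0> = (1/6)[1*(11)*conj(1) + 1*(1 + 3*exp(-2*I*pi/3) + 2*exp(-I*pi/3) + exp(I*pi/3))*conj(1) + 1*(5 + 2*exp(-2*I*pi/3) + 4*exp(2*I*pi/3))*conj(1) + 1*(1)*conj(1) + 1*(5 + 4*exp(-2*I*pi/3) + 2*exp(2*I*pi/3))*conj(1) + 1*(1 + exp(-I*pi/3) + 2*exp(I*pi/3) + 3*exp(2*I*pi/3))*conj(1)]
      = (1/6)[(11) + (1 + 3*exp(-2*I*pi/3) + 2*exp(-I*pi/3) + exp(I*pi/3)) + (5 + 2*exp(-2*I*pi/3) + 4*exp(2*I*pi/3)) + (1) + (5 + 4*exp(-2*I*pi/3) + 2*exp(2*I*pi/3)) + (1 + exp(-I*pi/3) + 2*exp(I*pi/3) + 3*exp(2*I*pi/3))] = 18/6 = 3
  <chi_rho, chi_1> = (1/6)[1*(11)*conj(1) + 1*(1 + 3*exp(-2*I*pi/3) + 2*exp(-I*pi/3) + exp(I*pi/3))*conj(exp(I*pi/3)) + 1*(5 + 2*exp(-2*I*pi/3) + 4*exp(2*I*pi/3))*conj(exp(2*I*pi/3)) + 1*(1)*conj(-1) + 1*(5 + 4*exp(-2*I*pi/3) + 2*exp(2*I*pi/3))*conj(exp(-2*I*pi/3)) + 1*(1 + exp(-I*pi/3) + 2*exp(I*pi/3) + 3*exp(2*I*pi/3))*conj(exp(-I*pi/3))]
      = (1/6)[(11) + (-2 + 2*exp(-2*I*pi/3) + exp(-I*pi/3)) + (4 + 5*exp(-2*I*pi/3) + 2*exp(2*I*pi/3)) + (-1) + (4 + 2*exp(-2*I*pi/3) + 5*exp(2*I*pi/3)) + (-2 + exp(I*pi/3) + 2*exp(2*I*pi/3))] = 6/6 = 1
  <chi_rho, chi_2> = (1/6)[1*(11)*conj(1) + 1*(1 + 3*exp(-2*I*pi/3) + 2*exp(-I*pi/3) + exp(I*pi/3))*conj(exp(2*I*pi/3)) + 1*(5 + 2*exp(-2*I*pi/3) + 4*exp(2*I*pi/3))*conj(exp(-2*I*pi/3)) + 1*(1)*conj(1) + 1*(5 + 4*exp(-2*I*pi/3) + 2*exp(2*I*pi/3))*conj(exp(2*I*pi/3)) + 1*(1 + exp(-I*pi/3) + 2*exp(I*pi/3) + 3*exp(2*I*pi/3))*conj(exp(-2*I*pi/3))]
      = (1/6)[(11) + (-2 + exp(-2*I*pi/3) + exp(-I*pi/3) + 3*exp(2*I*pi/3)) + (2 + 4*exp(-2*I*pi/3) + 5*exp(2*I*pi/3)) + (1) + (2 + 5*exp(-2*I*pi/3) + 4*exp(2*I*pi/3)) + (-2 + 3*exp(-2*I*pi/3) + exp(2*I*pi/3) + exp(I*pi/3))] = 0/6 = 0
  <chi_rho, chi_3> = (1/6)[1*(11)*conj(1) + 1*(1 + 3*exp(-2*I*pi/3) + 2*exp(-I*pi/3) + exp(I*pi/3))*conj(-1) + 1*(5 + 2*exp(-2*I*pi/3) + 4*exp(2*I*pi/3))*conj(1) + 1*(1)*conj(-1) + 1*(5 + 4*exp(-2*I*pi/3) + 2*exp(2*I*pi/3))*conj(1) + 1*(1 + exp(-I*pi/3) + 2*exp(I*pi/3) + 3*exp(2*I*pi/3))*conj(-1)]
      = (1/6)[(11) + (-1 - exp(I*pi/3) - 2*exp(-I*pi/3) - 3*exp(-2*I*pi/3)) + (5 + 2*exp(-2*I*pi/3) + 4*exp(2*I*pi/3)) + (-1) + (5 + 4*exp(-2*I*pi/3) + 2*exp(2*I*pi/3)) + (-1 - 3*exp(2*I*pi/3) - 2*exp(I*pi/3) - exp(-I*pi/3))] = 12/6 = 2
  <chi_rho, chi_4> = (1/6)[1*(11)*conj(1) + 1*(1 + 3*exp(-2*I*pi/3) + 2*exp(-I*pi/3) + exp(I*pi/3))*conj(exp(-2*I*pi/3)) + 1*(5 + 2*exp(-2*I*pi/3) + 4*exp(2*I*pi/3))*conj(exp(2*I*pi/3)) + 1*(1)*conj(1) + 1*(5 + 4*exp(-2*I*pi/3) + 2*exp(2*I*pi/3))*conj(exp(-2*I*pi/3)) + 1*(1 + exp(-I*pi/3) + 2*exp(I*pi/3) + 3*exp(2*I*pi/3))*conj(exp(2*I*pi/3))]
      = (1/6)[(11) + (2 + exp(2*I*pi/3) + 2*exp(I*pi/3)) + (4 + 5*exp(-2*I*pi/3) + 2*exp(2*I*pi/3)) + (1) + (4 + 2*exp(-2*I*pi/3) + 5*exp(2*I*pi/3)) + (2 + 2*exp(-I*pi/3) + exp(-2*I*pi/3))] = 18/6 = 3
  <chi_rho, chi_5> = (1/6)[1*(11)*conj(1) + 1*(1 + 3*exp(-2*I*pi/3) + 2*exp(-I*pi/3) + exp(I*pi/3))*conj(exp(-I*pi/3)) + 1*(5 + 2*exp(-2*I*pi/3) + 4*exp(2*I*pi/3))*conj(exp(-2*I*pi/3)) + 1*(1)*conj(-1) + 1*(5 + 4*exp(-2*I*pi/3) + 2*exp(2*I*pi/3))*conj(exp(2*I*pi/3)) + 1*(1 + exp(-I*pi/3) + 2*exp(I*pi/3) + 3*exp(2*I*pi/3))*conj(exp(I*pi/3))]
      = (1/6)[(11) + (2 + 3*exp(-I*pi/3) + exp(2*I*pi/3) + exp(I*pi/3)) + (2 + 4*exp(-2*I*pi/3) + 5*exp(2*I*pi/3)) + (-1) + (2 + 5*exp(-2*I*pi/3) + 4*exp(2*I*pi/3)) + (2 + exp(-2*I*pi/3) + exp(-I*pi/3) + 3*exp(I*pi/3))] = 12/6 = 2
(Exp terms are combined using exp(i*s)*conj(exp(i*t)) = exp(i*(s-t)), and sums of them are collapsed using the identity that for every m > 1 the m distinct m-th roots of unity sum to 0, e.g. 1 + exp(2*I*pi/3) + exp(-2*I*pi/3) = 0.)
Dimension check: dim(rho) = sum (mult * dim) = 3*1 + 1*1 + 0*1 + 2*1 + 3*1 + 2*1 = 11 = chi_rho(e) = 11.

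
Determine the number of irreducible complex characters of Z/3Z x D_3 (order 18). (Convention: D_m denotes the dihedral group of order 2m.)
9

Explanation: The number of irreducible complex representations of a finite group equals its number of conjugacy classes. For a direct product, #classes(G x H) = #classes(G) * #classes(H). Z/3Z has 3 classes (abelian), D_3 has 3 classes, so 3 * 3 = 9, so Z/3Z x D_3 (order 18) has exactly 9 irreducible complex representations.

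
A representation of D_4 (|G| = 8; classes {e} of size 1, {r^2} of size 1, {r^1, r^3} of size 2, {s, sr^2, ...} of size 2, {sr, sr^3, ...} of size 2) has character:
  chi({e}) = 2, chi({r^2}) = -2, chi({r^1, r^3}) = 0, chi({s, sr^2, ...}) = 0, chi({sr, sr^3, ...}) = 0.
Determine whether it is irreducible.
Irreducible: <chi, chi> = 1.

Details: <chi, chi> = (1/|G|) sum_C |C| * |chi(C)|^2 = (1/8)[1*|2|^2 + 1*|-2|^2 + 2*|0|^2 + 2*|0|^2 + 2*|0|^2]
  = (1/8)[(4) + (4) + (0) + (0) + (0)] = 8/8 = 1.
A character is irreducible iff <chi, chi> = 1, so this representation is irreducible.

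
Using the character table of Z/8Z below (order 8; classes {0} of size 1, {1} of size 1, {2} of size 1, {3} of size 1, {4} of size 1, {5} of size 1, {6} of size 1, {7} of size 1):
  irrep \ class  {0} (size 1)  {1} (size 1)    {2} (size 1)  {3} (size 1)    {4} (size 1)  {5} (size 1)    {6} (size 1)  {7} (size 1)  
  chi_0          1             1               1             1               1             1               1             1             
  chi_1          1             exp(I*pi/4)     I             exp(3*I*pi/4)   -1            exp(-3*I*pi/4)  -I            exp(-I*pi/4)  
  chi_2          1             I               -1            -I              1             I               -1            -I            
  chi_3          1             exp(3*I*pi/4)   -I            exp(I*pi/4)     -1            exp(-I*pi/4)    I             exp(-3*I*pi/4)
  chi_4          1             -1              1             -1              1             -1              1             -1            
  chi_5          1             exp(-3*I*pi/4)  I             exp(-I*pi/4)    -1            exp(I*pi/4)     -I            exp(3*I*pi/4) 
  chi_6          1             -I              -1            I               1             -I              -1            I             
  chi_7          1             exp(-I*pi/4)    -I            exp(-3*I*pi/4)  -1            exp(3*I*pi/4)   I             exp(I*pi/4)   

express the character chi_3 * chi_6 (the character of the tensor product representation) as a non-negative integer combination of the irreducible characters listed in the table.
chi_3 tensor chi_6 = chi_1 (all other irreducibles have multiplicity 0).

Argument: The character of a tensor product is the pointwise product (chi_3 * chi_6)(C) = chi_3(C) * chi_6(C):
  {0}: (1)*(1), {1}: (exp(3*I*pi/4))*(-I), {2}: (-I)*(-1), {3}: (exp(I*pi/4))*(I), {4}: (-1)*(1), {5}: (exp(-I*pi/4))*(-I), {6}: (I)*(-1), {7}: (exp(-3*I*pi/4))*(I)
so (chi_3 * chi_6) takes values
  {0} -> 1, {1} -> -exp(-3*I*pi/4), {2} -> I, {3} -> exp(3*I*pi/4), {4} -> -1, {5} -> -exp(I*pi/4), {6} -> -I, {7} -> exp(-I*pi/4).
Now take the inner product of this character with each irreducible chi from the table, <chi_3*chi_6, chi> = (1/8) sum_C |C| (chi_3*chi_6)(C) conj(chi(C)):
  <chi_3*chi_6, chi_0> = (1/8)[1*(1)*conj(1) + 1*(-exp(-3*I*pi/4))*conj(1) + 1*(I)*conj(1) + 1*(exp(3*I*pi/4))*conj(1) + 1*(-1)*conj(1) + 1*(-exp(I*pi/4))*conj(1) + 1*(-I)*conj(1) + 1*(exp(-I*pi/4))*conj(1)]
      = (1/8)[(1) + (-exp(-3*I*pi/4)) + (I) + (exp(3*I*pi/4)) + (-1) + (-exp(I*pi/4)) + (-I) + (exp(-I*pi/4))] = 0/8 = 0
  <chi_3*chi_6, chi_1> = (1/8)[1*(1)*conj(1) + 1*(-exp(-3*I*pi/4))*conj(exp(I*pi/4)) + 1*(I)*conj(I) + 1*(exp(3*I*pi/4))*conj(exp(3*I*pi/4)) + 1*(-1)*conj(-1) + 1*(-exp(I*pi/4))*conj(exp(-3*I*pi/4)) + 1*(-I)*conj(-I) + 1*(exp(-I*pi/4))*conj(exp(-I*pi/4))]
      = (1/8)[(1) + (1) + (1) + (1) + (1) + (1) + (1) + (1)] = 8/8 = 1
  <chi_3*chi_6, chi_2> = (1/8)[1*(1)*conj(1) + 1*(-exp(-3*I*pi/4))*conj(I) + 1*(I)*conj(-1) + 1*(exp(3*I*pi/4))*conj(-I) + 1*(-1)*conj(1) + 1*(-exp(I*pi/4))*conj(I) + 1*(-I)*conj(-1) + 1*(exp(-I*pi/4))*conj(-I)]
      = (1/8)[(1) + (exp(-I*pi/4)) + (-I) + (exp(-3*I*pi/4)) + (-1) + (exp(3*I*pi/4)) + (I) + (exp(I*pi/4))] = 0/8 = 0
  <chi_3*chi_6, chi_3> = (1/8)[1*(1)*conj(1) + 1*(-exp(-3*I*pi/4))*conj(exp(3*I*pi/4)) + 1*(I)*conj(-I) + 1*(exp(3*I*pi/4))*conj(exp(I*pi/4)) + 1*(-1)*conj(-1) + 1*(-exp(I*pi/4))*conj(exp(-I*pi/4)) + 1*(-I)*conj(I) + 1*(exp(-I*pi/4))*conj(exp(-3*I*pi/4))]
      = (1/8)[(1) + (-I) + (-1) + (I) + (1) + (-I) + (-1) + (I)] = 0/8 = 0
  <chi_3*chi_6, chi_4> = (1/8)[1*(1)*conj(1) + 1*(-exp(-3*I*pi/4))*conj(-1) + 1*(I)*conj(1) + 1*(exp(3*I*pi/4))*conj(-1) + 1*(-1)*conj(1) + 1*(-exp(I*pi/4))*conj(-1) + 1*(-I)*conj(1) + 1*(exp(-I*pi/4))*conj(-1)]
      = (1/8)[(1) + (exp(-3*I*pi/4)) + (I) + (-exp(3*I*pi/4)) + (-1) + (exp(I*pi/4)) + (-I) + (-exp(-I*pi/4))] = 0/8 = 0
  <chi_3*chi_6, chi_5> = (1/8)[1*(1)*conj(1) + 1*(-exp(-3*I*pi/4))*conj(exp(-3*I*pi/4)) + 1*(I)*conj(I) + 1*(exp(3*I*pi/4))*conj(exp(-I*pi/4)) + 1*(-1)*conj(-1) + 1*(-exp(I*pi/4))*conj(exp(I*pi/4)) + 1*(-I)*conj(-I) + 1*(exp(-I*pi/4))*conj(exp(3*I*pi/4))]
      = (1/8)[(1) + (-1) + (1) + (-1) + (1) + (-1) + (1) + (-1)] = 0/8 = 0
  <chi_3*chi_6, chi_6> = (1/8)[1*(1)*conj(1) + 1*(-exp(-3*I*pi/4))*conj(-I) + 1*(I)*conj(-1) + 1*(exp(3*I*pi/4))*conj(I) + 1*(-1)*conj(1) + 1*(-exp(I*pi/4))*conj(-I) + 1*(-I)*conj(-1) + 1*(exp(-I*pi/4))*conj(I)]
      = (1/8)[(1) + (-exp(-I*pi/4)) + (-I) + (-exp(-3*I*pi/4)) + (-1) + (-exp(3*I*pi/4)) + (I) + (-exp(I*pi/4))] = 0/8 = 0
  <chi_3*chi_6, chi_7> = (1/8)[1*(1)*conj(1) + 1*(-exp(-3*I*pi/4))*conj(exp(-I*pi/4)) + 1*(I)*conj(-I) + 1*(exp(3*I*pi/4))*conj(exp(-3*I*pi/4)) + 1*(-1)*conj(-1) + 1*(-exp(I*pi/4))*conj(exp(3*I*pi/4)) + 1*(-I)*conj(I) + 1*(exp(-I*pi/4))*conj(exp(I*pi/4))]
      = (1/8)[(1) + (I) + (-1) + (-I) + (1) + (I) + (-1) + (-I)] = 0/8 = 0
(Exp terms are combined using exp(i*s)*conj(exp(i*t)) = exp(i*(s-t)), and sums of them are collapsed using the identity that for every m > 1 the m distinct m-th roots of unity sum to 0, e.g. 1 + exp(2*I*pi/3) + exp(-2*I*pi/3) = 0.)
Hence the multiplicities are chi_1: 1. Dimension check: dim(chi_3)*dim(chi_6) = 1*1 = 1 and sum (mult * dim) = 1*1 = 1.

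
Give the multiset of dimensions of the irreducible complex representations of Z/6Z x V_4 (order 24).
Dimensions: 1, 1, 1, 1, 1, 1, 1, 1, 1, 1, 1, 1, 1, 1, 1, 1, 1, 1, 1, 1, 1, 1, 1, 1

There are 24 irreducibles (= number of conjugacy classes). Their dimensions d_i satisfy sum d_i^2 = |G| = 24: 1 + 1 + 1 + 1 + 1 + 1 + 1 + 1 + 1 + 1 + 1 + 1 + 1 + 1 + 1 + 1 + 1 + 1 + 1 + 1 + 1 + 1 + 1 + 1 = 24. (For the product with Z/6Z: each of the 6 1-dim characters of Z/6Z tensors with each irrep of V_4, giving 6 copies of each V_4-dimension.)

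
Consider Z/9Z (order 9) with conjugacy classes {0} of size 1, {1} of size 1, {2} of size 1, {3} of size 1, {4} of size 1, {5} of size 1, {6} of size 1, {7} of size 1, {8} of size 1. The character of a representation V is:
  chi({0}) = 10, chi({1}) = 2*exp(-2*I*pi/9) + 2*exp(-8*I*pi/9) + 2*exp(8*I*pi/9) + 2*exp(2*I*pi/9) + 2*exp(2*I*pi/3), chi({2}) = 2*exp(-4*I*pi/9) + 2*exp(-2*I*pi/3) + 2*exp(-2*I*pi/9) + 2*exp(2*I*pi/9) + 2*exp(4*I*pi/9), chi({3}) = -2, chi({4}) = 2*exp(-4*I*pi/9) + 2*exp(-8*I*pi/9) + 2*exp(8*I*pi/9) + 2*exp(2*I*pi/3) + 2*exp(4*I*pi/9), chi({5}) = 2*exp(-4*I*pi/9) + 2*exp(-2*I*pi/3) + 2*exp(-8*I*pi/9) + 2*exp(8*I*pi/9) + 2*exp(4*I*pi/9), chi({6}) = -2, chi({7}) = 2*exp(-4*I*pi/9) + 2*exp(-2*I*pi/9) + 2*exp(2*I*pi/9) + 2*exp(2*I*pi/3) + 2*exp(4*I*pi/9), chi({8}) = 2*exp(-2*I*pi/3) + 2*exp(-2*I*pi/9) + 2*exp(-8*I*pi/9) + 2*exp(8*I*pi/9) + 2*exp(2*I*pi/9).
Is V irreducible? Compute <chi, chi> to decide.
Not irreducible (reducible): <chi, chi> = 20 > 1.

Derivation: <chi, chi> = (1/|G|) sum_C |C| * |chi(C)|^2 = (1/9)[1*|10|^2 + 1*|2*exp(-2*I*pi/9) + 2*exp(-8*I*pi/9) + 2*exp(8*I*pi/9) + 2*exp(2*I*pi/9) + 2*exp(2*I*pi/3)|^2 + 1*|2*exp(-4*I*pi/9) + 2*exp(-2*I*pi/3) + 2*exp(-2*I*pi/9) + 2*exp(2*I*pi/9) + 2*exp(4*I*pi/9)|^2 + 1*|-2|^2 + 1*|2*exp(-4*I*pi/9) + 2*exp(-8*I*pi/9) + 2*exp(8*I*pi/9) + 2*exp(2*I*pi/3) + 2*exp(4*I*pi/9)|^2 + 1*|2*exp(-4*I*pi/9) + 2*exp(-2*I*pi/3) + 2*exp(-8*I*pi/9) + 2*exp(8*I*pi/9) + 2*exp(4*I*pi/9)|^2 + 1*|-2|^2 + 1*|2*exp(-4*I*pi/9) + 2*exp(-2*I*pi/9) + 2*exp(2*I*pi/9) + 2*exp(2*I*pi/3) + 2*exp(4*I*pi/9)|^2 + 1*|2*exp(-2*I*pi/3) + 2*exp(-2*I*pi/9) + 2*exp(-8*I*pi/9) + 2*exp(8*I*pi/9) + 2*exp(2*I*pi/9)|^2]
  = (1/9)[(100) + (20 + 12*exp(-4*I*pi/9) + 8*exp(-2*I*pi/3) + 8*exp(-2*I*pi/9) + 12*exp(-8*I*pi/9) + 12*exp(8*I*pi/9) + 8*exp(2*I*pi/9) + 8*exp(2*I*pi/3) + 12*exp(4*I*pi/9)) + (20 + 8*exp(-4*I*pi/9) + 12*exp(-2*I*pi/9) + 8*exp(-2*I*pi/3) + 12*exp(-8*I*pi/9) + 12*exp(8*I*pi/9) + 8*exp(2*I*pi/3) + 12*exp(2*I*pi/9) + 8*exp(4*I*pi/9)) + (4) + (20 + 12*exp(-4*I*pi/9) + 12*exp(-2*I*pi/9) + 8*exp(-2*I*pi/3) + 8*exp(-8*I*pi/9) + 8*exp(8*I*pi/9) + 8*exp(2*I*pi/3) + 12*exp(2*I*pi/9) + 12*exp(4*I*pi/9)) + (20 + 12*exp(-4*I*pi/9) + 12*exp(-2*I*pi/9) + 8*exp(-2*I*pi/3) + 8*exp(-8*I*pi/9) + 8*exp(8*I*pi/9) + 8*exp(2*I*pi/3) + 12*exp(2*I*pi/9) + 12*exp(4*I*pi/9)) + (4) + (20 + 8*exp(-4*I*pi/9) + 12*exp(-2*I*pi/9) + 8*exp(-2*I*pi/3) + 12*exp(-8*I*pi/9) + 12*exp(8*I*pi/9) + 8*exp(2*I*pi/3) + 12*exp(2*I*pi/9) + 8*exp(4*I*pi/9)) + (20 + 12*exp(-4*I*pi/9) + 8*exp(-2*I*pi/3) + 8*exp(-2*I*pi/9) + 12*exp(-8*I*pi/9) + 12*exp(8*I*pi/9) + 8*exp(2*I*pi/9) + 8*exp(2*I*pi/3) + 12*exp(4*I*pi/9))] = 180/9 = 20.
(Exp terms are combined using exp(i*s)*conj(exp(i*t)) = exp(i*(s-t)), and sums of them are collapsed using the identity that for every m > 1 the m distinct m-th roots of unity sum to 0, e.g. 1 + exp(2*I*pi/3) + exp(-2*I*pi/3) = 0.)
A character is irreducible iff <chi, chi> = 1, so this representation is reducible.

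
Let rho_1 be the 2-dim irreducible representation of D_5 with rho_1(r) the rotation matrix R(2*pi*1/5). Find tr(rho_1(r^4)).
chi_{rho_1}(r^4) = 2*cos(2*pi*1*4/5) = -1/2 + sqrt(5)/2

Derivation: rho_1(r^4) is rotation by angle 2*pi*1*4/5, whose trace is 2*cos(2*pi*1*4/5) = -1/2 + sqrt(5)/2.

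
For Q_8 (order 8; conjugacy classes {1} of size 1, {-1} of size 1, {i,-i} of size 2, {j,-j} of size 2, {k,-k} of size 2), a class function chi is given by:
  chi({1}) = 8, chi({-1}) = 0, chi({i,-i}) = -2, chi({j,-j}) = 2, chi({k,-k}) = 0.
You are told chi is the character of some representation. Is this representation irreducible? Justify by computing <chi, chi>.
Not irreducible (reducible): <chi, chi> = 10 > 1.

Reasoning: <chi, chi> = (1/|G|) sum_C |C| * |chi(C)|^2 = (1/8)[1*|8|^2 + 1*|0|^2 + 2*|-2|^2 + 2*|2|^2 + 2*|0|^2]
  = (1/8)[(64) + (0) + (8) + (8) + (0)] = 80/8 = 10.
A character is irreducible iff <chi, chi> = 1, so this representation is reducible.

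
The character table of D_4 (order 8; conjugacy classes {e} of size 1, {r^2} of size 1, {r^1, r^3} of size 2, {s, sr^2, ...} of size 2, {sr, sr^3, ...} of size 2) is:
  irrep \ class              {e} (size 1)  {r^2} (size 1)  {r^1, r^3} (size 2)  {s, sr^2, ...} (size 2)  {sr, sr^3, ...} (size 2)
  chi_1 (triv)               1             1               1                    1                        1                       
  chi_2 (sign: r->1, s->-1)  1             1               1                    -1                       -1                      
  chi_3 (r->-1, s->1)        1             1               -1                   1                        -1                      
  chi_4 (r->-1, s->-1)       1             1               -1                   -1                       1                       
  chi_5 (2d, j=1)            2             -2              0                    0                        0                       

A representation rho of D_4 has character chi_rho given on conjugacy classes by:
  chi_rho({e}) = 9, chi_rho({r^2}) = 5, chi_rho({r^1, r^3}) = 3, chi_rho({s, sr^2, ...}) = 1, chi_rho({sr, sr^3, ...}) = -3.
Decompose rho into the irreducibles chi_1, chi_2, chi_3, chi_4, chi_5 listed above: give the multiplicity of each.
Multiplicities: chi_1: 2, chi_2: 3, chi_3: 2, chi_4: 0, chi_5: 1.

Reasoning: Use <chi_rho, chi> = (1/|G|) sum_C |C| * chi_rho(C) * conj(chi(C)) with |G| = 8 for each irreducible chi in the table:
  <chi_rho, chi_1> = (1/8)[1*(9)*conj(1) + 1*(5)*conj(1) + 2*(3)*conj(1) + 2*(1)*conj(1) + 2*(-3)*conj(1)]
      = (1/8)[(9) + (5) + (6) + (2) + (-6)] = 16/8 = 2
  <chi_rho, chi_2> = (1/8)[1*(9)*conj(1) + 1*(5)*conj(1) + 2*(3)*conj(1) + 2*(1)*conj(-1) + 2*(-3)*conj(-1)]
      = (1/8)[(9) + (5) + (6) + (-2) + (6)] = 24/8 = 3
  <chi_rho, chi_3> = (1/8)[1*(9)*conj(1) + 1*(5)*conj(1) + 2*(3)*conj(-1) + 2*(1)*conj(1) + 2*(-3)*conj(-1)]
      = (1/8)[(9) + (5) + (-6) + (2) + (6)] = 16/8 = 2
  <chi_rho, chi_4> = (1/8)[1*(9)*conj(1) + 1*(5)*conj(1) + 2*(3)*conj(-1) + 2*(1)*conj(-1) + 2*(-3)*conj(1)]
      = (1/8)[(9) + (5) + (-6) + (-2) + (-6)] = 0/8 = 0
  <chi_rho, chi_5> = (1/8)[1*(9)*conj(2) + 1*(5)*conj(-2) + 2*(3)*conj(0) + 2*(1)*conj(0) + 2*(-3)*conj(0)]
      = (1/8)[(18) + (-10) + (0) + (0) + (0)] = 8/8 = 1
Dimension check: dim(rho) = sum (mult * dim) = 2*1 + 3*1 + 2*1 + 0*1 + 1*2 = 9 = chi_rho(e) = 9.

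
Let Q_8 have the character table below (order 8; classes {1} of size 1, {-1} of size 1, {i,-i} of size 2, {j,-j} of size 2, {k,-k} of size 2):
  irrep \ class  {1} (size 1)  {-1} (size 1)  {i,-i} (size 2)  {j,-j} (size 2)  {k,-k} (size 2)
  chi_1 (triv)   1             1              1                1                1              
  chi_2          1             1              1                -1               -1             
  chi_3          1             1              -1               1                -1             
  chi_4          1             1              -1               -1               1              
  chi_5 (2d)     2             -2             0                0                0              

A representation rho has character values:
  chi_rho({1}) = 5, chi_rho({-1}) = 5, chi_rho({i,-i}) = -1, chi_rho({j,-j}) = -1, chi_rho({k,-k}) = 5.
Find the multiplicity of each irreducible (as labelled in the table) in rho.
Multiplicities: chi_1: 2, chi_2: 0, chi_3: 0, chi_4: 3, chi_5: 0.

Solution. Use <chi_rho, chi> = (1/|G|) sum_C |C| * chi_rho(C) * conj(chi(C)) with |G| = 8 for each irreducible chi in the table:
  <chi_rho, chi_1> = (1/8)[1*(5)*conj(1) + 1*(5)*conj(1) + 2*(-1)*conj(1) + 2*(-1)*conj(1) + 2*(5)*conj(1)]
      = (1/8)[(5) + (5) + (-2) + (-2) + (10)] = 16/8 = 2
  <chi_rho, chi_2> = (1/8)[1*(5)*conj(1) + 1*(5)*conj(1) + 2*(-1)*conj(1) + 2*(-1)*conj(-1) + 2*(5)*conj(-1)]
      = (1/8)[(5) + (5) + (-2) + (2) + (-10)] = 0/8 = 0
  <chi_rho, chi_3> = (1/8)[1*(5)*conj(1) + 1*(5)*conj(1) + 2*(-1)*conj(-1) + 2*(-1)*conj(1) + 2*(5)*conj(-1)]
      = (1/8)[(5) + (5) + (2) + (-2) + (-10)] = 0/8 = 0
  <chi_rho, chi_4> = (1/8)[1*(5)*conj(1) + 1*(5)*conj(1) + 2*(-1)*conj(-1) + 2*(-1)*conj(-1) + 2*(5)*conj(1)]
      = (1/8)[(5) + (5) + (2) + (2) + (10)] = 24/8 = 3
  <chi_rho, chi_5> = (1/8)[1*(5)*conj(2) + 1*(5)*conj(-2) + 2*(-1)*conj(0) + 2*(-1)*conj(0) + 2*(5)*conj(0)]
      = (1/8)[(10) + (-10) + (0) + (0) + (0)] = 0/8 = 0
Dimension check: dim(rho) = sum (mult * dim) = 2*1 + 0*1 + 0*1 + 3*1 + 0*2 = 5 = chi_rho(e) = 5.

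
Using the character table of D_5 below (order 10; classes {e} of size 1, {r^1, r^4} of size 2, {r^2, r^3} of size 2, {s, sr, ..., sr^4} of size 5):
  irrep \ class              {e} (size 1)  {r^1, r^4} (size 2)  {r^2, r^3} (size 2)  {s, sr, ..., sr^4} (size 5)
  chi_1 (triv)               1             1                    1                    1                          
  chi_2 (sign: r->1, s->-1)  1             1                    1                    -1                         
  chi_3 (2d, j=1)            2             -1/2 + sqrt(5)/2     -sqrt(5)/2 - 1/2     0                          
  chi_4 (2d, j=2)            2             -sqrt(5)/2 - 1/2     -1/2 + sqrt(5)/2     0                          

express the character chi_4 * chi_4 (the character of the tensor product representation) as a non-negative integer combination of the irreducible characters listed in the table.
chi_4 tensor chi_4 = chi_1 + chi_2 + chi_3 (all other irreducibles have multiplicity 0).

Explanation: The character of a tensor product is the pointwise product (chi_4 * chi_4)(C) = chi_4(C) * chi_4(C):
  {e}: (2)*(2), {r^1, r^4}: (-sqrt(5)/2 - 1/2)*(-sqrt(5)/2 - 1/2), {r^2, r^3}: (-1/2 + sqrt(5)/2)*(-1/2 + sqrt(5)/2), {s, sr, ..., sr^4}: (0)*(0)
so (chi_4 * chi_4) takes values
  {e} -> 4, {r^1, r^4} -> sqrt(5)/2 + 3/2, {r^2, r^3} -> 3/2 - sqrt(5)/2, {s, sr, ..., sr^4} -> 0.
Now take the inner product of this character with each irreducible chi from the table, <chi_4*chi_4, chi> = (1/10) sum_C |C| (chi_4*chi_4)(C) conj(chi(C)):
  <chi_4*chi_4, chi_1> = (1/10)[1*(4)*conj(1) + 2*(sqrt(5)/2 + 3/2)*conj(1) + 2*(3/2 - sqrt(5)/2)*conj(1) + 5*(0)*conj(1)]
      = (1/10)[(4) + (sqrt(5) + 3) + (3 - sqrt(5)) + (0)] = 10/10 = 1
  <chi_4*chi_4, chi_2> = (1/10)[1*(4)*conj(1) + 2*(sqrt(5)/2 + 3/2)*conj(1) + 2*(3/2 - sqrt(5)/2)*conj(1) + 5*(0)*conj(-1)]
      = (1/10)[(4) + (sqrt(5) + 3) + (3 - sqrt(5)) + (0)] = 10/10 = 1
  <chi_4*chi_4, chi_3> = (1/10)[1*(4)*conj(2) + 2*(sqrt(5)/2 + 3/2)*conj(-1/2 + sqrt(5)/2) + 2*(3/2 - sqrt(5)/2)*conj(-sqrt(5)/2 - 1/2) + 5*(0)*conj(0)]
      = (1/10)[(8) + (1 + sqrt(5)) + (1 - sqrt(5)) + (0)] = 10/10 = 1
  <chi_4*chi_4, chi_4> = (1/10)[1*(4)*conj(2) + 2*(sqrt(5)/2 + 3/2)*conj(-sqrt(5)/2 - 1/2) + 2*(3/2 - sqrt(5)/2)*conj(-1/2 + sqrt(5)/2) + 5*(0)*conj(0)]
      = (1/10)[(8) + (-2*sqrt(5) - 4) + (-4 + 2*sqrt(5)) + (0)] = 0/10 = 0
Hence the multiplicities are chi_1: 1, chi_2: 1, chi_3: 1. Dimension check: dim(chi_4)*dim(chi_4) = 2*2 = 4 and sum (mult * dim) = 1*1 + 1*1 + 1*2 = 4.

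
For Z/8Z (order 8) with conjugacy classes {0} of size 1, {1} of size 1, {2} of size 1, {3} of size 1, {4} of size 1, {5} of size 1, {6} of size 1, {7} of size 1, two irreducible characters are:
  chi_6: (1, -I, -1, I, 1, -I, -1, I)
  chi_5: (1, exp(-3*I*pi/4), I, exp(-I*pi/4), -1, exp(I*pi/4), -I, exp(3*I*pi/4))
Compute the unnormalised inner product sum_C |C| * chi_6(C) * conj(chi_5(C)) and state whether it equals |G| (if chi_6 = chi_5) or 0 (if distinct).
Sum = 0; so <chi_6, chi_5> = 0 (distinct irreducibles are orthogonal).

Explanation: Compute term by term over conjugacy classes (|C| * chi_6(C) * conj(chi_5(C))):
  1*(1)*conj(1) + 1*(-I)*conj(exp(-3*I*pi/4)) + 1*(-1)*conj(I) + 1*(I)*conj(exp(-I*pi/4)) + 1*(1)*conj(-1) + 1*(-I)*conj(exp(I*pi/4)) + 1*(-1)*conj(-I) + 1*(I)*conj(exp(3*I*pi/4))
  = (1) + (-exp(-3*I*pi/4)) + (I) + (exp(3*I*pi/4)) + (-1) + (-exp(I*pi/4)) + (-I) + (exp(-I*pi/4))
  = 0.
(Exp terms are combined using exp(i*s)*conj(exp(i*t)) = exp(i*(s-t)), and sums of them are collapsed using the identity that for every m > 1 the m distinct m-th roots of unity sum to 0, e.g. 1 + exp(2*I*pi/3) + exp(-2*I*pi/3) = 0.)
Dividing by |G| = 8 gives 0/8 = 0, matching the row-orthogonality relation <chi_6, chi_5> = [chi_6 = chi_5].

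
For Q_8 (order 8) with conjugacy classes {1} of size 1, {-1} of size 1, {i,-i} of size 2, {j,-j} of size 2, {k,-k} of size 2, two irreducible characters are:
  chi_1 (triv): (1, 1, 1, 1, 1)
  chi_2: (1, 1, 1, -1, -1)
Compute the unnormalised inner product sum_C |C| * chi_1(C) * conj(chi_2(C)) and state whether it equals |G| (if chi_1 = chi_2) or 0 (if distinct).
Sum = 0; so <chi_1, chi_2> = 0 (distinct irreducibles are orthogonal).

Compute term by term over conjugacy classes (|C| * chi_1(C) * conj(chi_2(C))):
  1*(1)*conj(1) + 1*(1)*conj(1) + 2*(1)*conj(1) + 2*(1)*conj(-1) + 2*(1)*conj(-1)
  = (1) + (1) + (2) + (-2) + (-2)
  = 0.
Dividing by |G| = 8 gives 0/8 = 0, matching the row-orthogonality relation <chi_1, chi_2> = [chi_1 = chi_2].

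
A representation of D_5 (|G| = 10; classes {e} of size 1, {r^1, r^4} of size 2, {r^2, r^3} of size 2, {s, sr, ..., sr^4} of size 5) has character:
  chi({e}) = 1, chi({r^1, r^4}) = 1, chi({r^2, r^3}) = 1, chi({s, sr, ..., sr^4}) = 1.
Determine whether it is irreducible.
Irreducible: <chi, chi> = 1.

Why: <chi, chi> = (1/|G|) sum_C |C| * |chi(C)|^2 = (1/10)[1*|1|^2 + 2*|1|^2 + 2*|1|^2 + 5*|1|^2]
  = (1/10)[(1) + (2) + (2) + (5)] = 10/10 = 1.
A character is irreducible iff <chi, chi> = 1, so this representation is irreducible.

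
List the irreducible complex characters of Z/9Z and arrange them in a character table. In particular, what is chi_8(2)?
Character table of Z/9Z (irreps indexed chi_0,...,chi_8 with chi_k(m) = zeta_9^(k*m), zeta_9 = exp(2*pi*i/9)):
  irrep \ class  {0} (size 1)  {1} (size 1)    {2} (size 1)    {3} (size 1)    {4} (size 1)    {5} (size 1)    {6} (size 1)    {7} (size 1)    {8} (size 1)  
  chi_0          1             1               1               1               1               1               1               1               1             
  chi_1          1             exp(2*I*pi/9)   exp(4*I*pi/9)   exp(2*I*pi/3)   exp(8*I*pi/9)   exp(-8*I*pi/9)  exp(-2*I*pi/3)  exp(-4*I*pi/9)  exp(-2*I*pi/9)
  chi_2          1             exp(4*I*pi/9)   exp(8*I*pi/9)   exp(-2*I*pi/3)  exp(-2*I*pi/9)  exp(2*I*pi/9)   exp(2*I*pi/3)   exp(-8*I*pi/9)  exp(-4*I*pi/9)
  chi_3          1             exp(2*I*pi/3)   exp(-2*I*pi/3)  1               exp(2*I*pi/3)   exp(-2*I*pi/3)  1               exp(2*I*pi/3)   exp(-2*I*pi/3)
  chi_4          1             exp(8*I*pi/9)   exp(-2*I*pi/9)  exp(2*I*pi/3)   exp(-4*I*pi/9)  exp(4*I*pi/9)   exp(-2*I*pi/3)  exp(2*I*pi/9)   exp(-8*I*pi/9)
  chi_5          1             exp(-8*I*pi/9)  exp(2*I*pi/9)   exp(-2*I*pi/3)  exp(4*I*pi/9)   exp(-4*I*pi/9)  exp(2*I*pi/3)   exp(-2*I*pi/9)  exp(8*I*pi/9) 
  chi_6          1             exp(-2*I*pi/3)  exp(2*I*pi/3)   1               exp(-2*I*pi/3)  exp(2*I*pi/3)   1               exp(-2*I*pi/3)  exp(2*I*pi/3) 
  chi_7          1             exp(-4*I*pi/9)  exp(-8*I*pi/9)  exp(2*I*pi/3)   exp(2*I*pi/9)   exp(-2*I*pi/9)  exp(-2*I*pi/3)  exp(8*I*pi/9)   exp(4*I*pi/9) 
  chi_8          1             exp(-2*I*pi/9)  exp(-4*I*pi/9)  exp(-2*I*pi/3)  exp(-8*I*pi/9)  exp(8*I*pi/9)   exp(2*I*pi/3)   exp(4*I*pi/9)   exp(2*I*pi/9) 

Spot check: chi_8(2) = zeta_9^(8*2) = zeta_9^16 = exp(-4*I*pi/9).

Explanation: Z/9Z is abelian, so all 9 irreducible complex representations are 1-dimensional. They are given by chi_k(m) = zeta_9^(k*m) for k = 0,...,8. Row orthogonality: sum_m chi_k(m) conj(chi_l(m)) = 9 * [k = l].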